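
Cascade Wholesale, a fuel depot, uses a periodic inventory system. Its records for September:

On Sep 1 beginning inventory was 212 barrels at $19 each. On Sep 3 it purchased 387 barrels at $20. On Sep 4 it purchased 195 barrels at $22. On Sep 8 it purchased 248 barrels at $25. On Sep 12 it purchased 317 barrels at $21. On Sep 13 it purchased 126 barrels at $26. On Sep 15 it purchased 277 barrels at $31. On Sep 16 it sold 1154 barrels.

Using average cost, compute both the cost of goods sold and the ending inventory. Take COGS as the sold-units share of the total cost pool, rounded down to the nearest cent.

Sep 16, sell 1154: 1154/1762 × $40,778.00 → $26,707.04
Ending inventory (cost pool remaining) = $14,070.96
Check: goods available $40,778.00 = COGS $26,707.04 + ending $14,070.96

COGS = $26,707.04; ending inventory = $14,070.96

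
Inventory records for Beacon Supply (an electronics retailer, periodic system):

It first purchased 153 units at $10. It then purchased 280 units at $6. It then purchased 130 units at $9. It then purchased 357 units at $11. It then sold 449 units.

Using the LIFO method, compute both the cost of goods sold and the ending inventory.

Sale 1 (449) [LIFO — newest first]: 357 @ $11 + 92 @ $9 = $4,755
Ending inventory: 153 @ $10 + 280 @ $6 + 38 @ $9 = $3,552

COGS = $4,755; ending inventory = $3,552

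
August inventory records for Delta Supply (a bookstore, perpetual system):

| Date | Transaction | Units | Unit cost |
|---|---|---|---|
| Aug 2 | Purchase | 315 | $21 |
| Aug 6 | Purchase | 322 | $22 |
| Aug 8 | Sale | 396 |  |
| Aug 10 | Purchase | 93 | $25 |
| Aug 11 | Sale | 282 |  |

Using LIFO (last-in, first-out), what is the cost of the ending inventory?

Ending inventory = $1,092

Aug 8, 396 sold [LIFO — newest first]: 322 @ $22 + 74 @ $21 = $8,638
Aug 11, 282 sold [LIFO — newest first]: 93 @ $25 + 189 @ $21 = $6,294
Total COGS = $8,638 + $6,294 = $14,932
Ending inventory: 52 @ $21 = $1,092
Check: goods available $16,024 = COGS $14,932 + ending $1,092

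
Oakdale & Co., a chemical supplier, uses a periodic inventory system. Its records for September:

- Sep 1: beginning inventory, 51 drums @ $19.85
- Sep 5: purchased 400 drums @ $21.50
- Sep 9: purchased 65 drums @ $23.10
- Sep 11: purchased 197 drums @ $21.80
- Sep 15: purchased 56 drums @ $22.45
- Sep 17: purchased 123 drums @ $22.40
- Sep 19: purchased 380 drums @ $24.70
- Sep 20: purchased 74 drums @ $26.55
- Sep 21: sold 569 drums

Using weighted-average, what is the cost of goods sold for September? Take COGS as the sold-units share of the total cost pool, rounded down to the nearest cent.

Sep 21, sell 569: 569/1346 × $30,771.55 → $13,008.18
Ending inventory (cost pool remaining) = $17,763.37
Check: goods available $30,771.55 = COGS $13,008.18 + ending $17,763.37

COGS = $13,008.18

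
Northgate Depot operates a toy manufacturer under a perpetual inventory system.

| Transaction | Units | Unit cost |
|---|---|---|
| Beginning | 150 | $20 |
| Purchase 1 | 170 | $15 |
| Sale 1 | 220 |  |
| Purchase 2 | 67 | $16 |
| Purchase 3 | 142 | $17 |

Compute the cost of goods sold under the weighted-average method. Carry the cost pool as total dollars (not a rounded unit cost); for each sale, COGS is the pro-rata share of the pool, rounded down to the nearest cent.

COGS = $3,815.62

After Beginning: 150 on hand, pool $3,000.00 (≈ $20.0000 each)
After Purchase 1: 320 on hand, pool $5,550.00 (≈ $17.3438 each)
Sale 1, sell 220: 220/320 × $5,550.00 → $3,815.62
After Purchase 2: 167 on hand, pool $2,806.38 (≈ $16.8047 each)
After Purchase 3: 309 on hand, pool $5,220.38 (≈ $16.8944 each)
Ending inventory (cost pool remaining) = $5,220.38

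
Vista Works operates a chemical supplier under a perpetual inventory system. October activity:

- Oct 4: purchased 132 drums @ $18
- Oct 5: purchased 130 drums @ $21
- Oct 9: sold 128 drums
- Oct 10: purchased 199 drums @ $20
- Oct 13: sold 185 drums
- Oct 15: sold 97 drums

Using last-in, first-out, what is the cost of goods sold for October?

Oct 9, 128 sold [LIFO — newest first]: 128 @ $21 = $2,688
Oct 13, 185 sold [LIFO — newest first]: 185 @ $20 = $3,700
Oct 15, 97 sold [LIFO — newest first]: 14 @ $20 + 2 @ $21 + 81 @ $18 = $1,780
Total COGS = $2,688 + $3,700 + $1,780 = $8,168
Ending inventory: 51 @ $18 = $918
Check: goods available $9,086 = COGS $8,168 + ending $918

COGS = $8,168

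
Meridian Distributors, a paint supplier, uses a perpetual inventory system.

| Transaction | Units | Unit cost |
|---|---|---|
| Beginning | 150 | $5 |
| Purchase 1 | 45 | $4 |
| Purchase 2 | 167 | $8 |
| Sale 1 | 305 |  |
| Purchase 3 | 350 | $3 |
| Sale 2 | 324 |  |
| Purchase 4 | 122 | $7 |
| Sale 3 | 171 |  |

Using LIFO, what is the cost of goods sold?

Sale 1 (305) [LIFO — newest first]: 167 @ $8 + 45 @ $4 + 93 @ $5 = $1,981
Sale 2 (324) [LIFO — newest first]: 324 @ $3 = $972
Sale 3 (171) [LIFO — newest first]: 122 @ $7 + 26 @ $3 + 23 @ $5 = $1,047
Total COGS = $1,981 + $972 + $1,047 = $4,000
Ending inventory: 34 @ $5 = $170

COGS = $4,000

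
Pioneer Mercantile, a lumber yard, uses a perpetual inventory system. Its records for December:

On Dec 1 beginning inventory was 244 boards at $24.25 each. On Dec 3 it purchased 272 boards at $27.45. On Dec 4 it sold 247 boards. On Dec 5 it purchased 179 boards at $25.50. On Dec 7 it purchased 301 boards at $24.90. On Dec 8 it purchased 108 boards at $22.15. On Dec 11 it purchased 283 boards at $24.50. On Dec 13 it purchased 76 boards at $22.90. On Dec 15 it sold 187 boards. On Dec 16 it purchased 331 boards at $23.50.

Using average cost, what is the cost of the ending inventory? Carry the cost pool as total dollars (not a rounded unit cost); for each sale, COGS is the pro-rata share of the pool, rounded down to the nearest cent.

After Dec 1: 244 on hand, pool $5,917.00 (≈ $24.2500 each)
After Dec 3: 516 on hand, pool $13,383.40 (≈ $25.9368 each)
Dec 4, sell 247: 247/516 × $13,383.40 → $6,406.39
After Dec 5: 448 on hand, pool $11,541.51 (≈ $25.7623 each)
After Dec 7: 749 on hand, pool $19,036.41 (≈ $25.4158 each)
After Dec 8: 857 on hand, pool $21,428.61 (≈ $25.0042 each)
After Dec 11: 1140 on hand, pool $28,362.11 (≈ $24.8790 each)
After Dec 13: 1216 on hand, pool $30,102.51 (≈ $24.7554 each)
Dec 15, sell 187: 187/1216 × $30,102.51 → $4,629.25
After Dec 16: 1360 on hand, pool $33,251.76 (≈ $24.4498 each)
Total COGS = $6,406.39 + $4,629.25 = $11,035.64
Ending inventory (cost pool remaining) = $33,251.76

Ending inventory = $33,251.76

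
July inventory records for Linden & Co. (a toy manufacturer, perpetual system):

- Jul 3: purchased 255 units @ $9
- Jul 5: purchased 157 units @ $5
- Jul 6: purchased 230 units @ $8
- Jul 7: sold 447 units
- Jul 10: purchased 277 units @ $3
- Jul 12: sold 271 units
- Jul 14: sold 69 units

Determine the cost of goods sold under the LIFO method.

Jul 7, 447 sold [LIFO — newest first]: 230 @ $8 + 157 @ $5 + 60 @ $9 = $3,165
Jul 12, 271 sold [LIFO — newest first]: 271 @ $3 = $813
Jul 14, 69 sold [LIFO — newest first]: 6 @ $3 + 63 @ $9 = $585
Total COGS = $3,165 + $813 + $585 = $4,563
Ending inventory: 132 @ $9 = $1,188

COGS = $4,563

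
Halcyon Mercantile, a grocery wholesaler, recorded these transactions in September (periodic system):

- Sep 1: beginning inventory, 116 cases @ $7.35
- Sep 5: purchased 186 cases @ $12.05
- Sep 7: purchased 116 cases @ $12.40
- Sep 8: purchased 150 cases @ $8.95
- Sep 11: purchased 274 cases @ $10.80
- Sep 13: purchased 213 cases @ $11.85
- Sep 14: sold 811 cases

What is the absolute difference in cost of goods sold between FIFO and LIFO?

$463.85

FIFO COGS: 116 @ $7.35 + 186 @ $12.05 + 116 @ $12.40 + 150 @ $8.95 + 243 @ $10.80 = $8,499.20
LIFO COGS: 213 @ $11.85 + 274 @ $10.80 + 150 @ $8.95 + 116 @ $12.40 + 58 @ $12.05 = $8,963.05
Difference = |$8,499.20 − $8,963.05| = $463.85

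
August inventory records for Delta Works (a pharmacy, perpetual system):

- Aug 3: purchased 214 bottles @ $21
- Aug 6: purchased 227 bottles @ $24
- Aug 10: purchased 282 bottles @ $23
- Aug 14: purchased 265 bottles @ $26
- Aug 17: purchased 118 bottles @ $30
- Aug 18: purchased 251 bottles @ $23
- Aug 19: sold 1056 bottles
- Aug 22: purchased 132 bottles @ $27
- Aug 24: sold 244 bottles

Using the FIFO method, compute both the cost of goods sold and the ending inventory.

COGS = $31,320; ending inventory = $4,875

Aug 19, 1056 sold [FIFO — oldest first]: 214 @ $21 + 227 @ $24 + 282 @ $23 + 265 @ $26 + 68 @ $30 = $25,358
Aug 24, 244 sold [FIFO — oldest first]: 50 @ $30 + 194 @ $23 = $5,962
Total COGS = $25,358 + $5,962 = $31,320
Ending inventory: 57 @ $23 + 132 @ $27 = $4,875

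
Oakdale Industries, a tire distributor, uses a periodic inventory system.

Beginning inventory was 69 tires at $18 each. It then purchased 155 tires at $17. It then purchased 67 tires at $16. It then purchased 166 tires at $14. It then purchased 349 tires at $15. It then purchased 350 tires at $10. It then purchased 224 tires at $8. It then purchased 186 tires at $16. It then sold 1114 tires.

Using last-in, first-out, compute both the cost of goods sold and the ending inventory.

COGS = $13,573; ending inventory = $7,203

Sale 1 (1114) [LIFO — newest first]: 186 @ $16 + 224 @ $8 + 350 @ $10 + 349 @ $15 + 5 @ $14 = $13,573
Ending inventory: 69 @ $18 + 155 @ $17 + 67 @ $16 + 161 @ $14 = $7,203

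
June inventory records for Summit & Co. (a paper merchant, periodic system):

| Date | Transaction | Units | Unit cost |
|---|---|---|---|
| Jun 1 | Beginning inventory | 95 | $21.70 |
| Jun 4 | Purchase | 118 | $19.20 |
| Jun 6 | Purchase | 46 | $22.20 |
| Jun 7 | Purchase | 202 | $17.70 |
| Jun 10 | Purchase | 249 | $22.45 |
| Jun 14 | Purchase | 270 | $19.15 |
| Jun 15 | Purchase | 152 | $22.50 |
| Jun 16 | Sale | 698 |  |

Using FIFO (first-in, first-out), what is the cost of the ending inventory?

Ending inventory = $8,859.90

Jun 16, 698 sold [FIFO — oldest first]: 95 @ $21.70 + 118 @ $19.20 + 46 @ $22.20 + 202 @ $17.70 + 237 @ $22.45 = $14,244.35
Ending inventory: 12 @ $22.45 + 270 @ $19.15 + 152 @ $22.50 = $8,859.90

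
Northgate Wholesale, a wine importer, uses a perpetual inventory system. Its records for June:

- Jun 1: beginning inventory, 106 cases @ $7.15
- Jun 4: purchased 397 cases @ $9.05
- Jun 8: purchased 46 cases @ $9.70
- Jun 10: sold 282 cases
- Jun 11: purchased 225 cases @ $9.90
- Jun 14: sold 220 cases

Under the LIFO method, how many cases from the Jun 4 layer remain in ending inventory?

161

Jun 10, 282 sold [LIFO — newest first]: 46 @ $9.70 + 236 @ $9.05 = $2,582.00
Jun 14, 220 sold [LIFO — newest first]: 220 @ $9.90 = $2,178.00
Total COGS = $2,582.00 + $2,178.00 = $4,760.00
Ending inventory: 106 @ $7.15 + 161 @ $9.05 + 5 @ $9.90 = $2,264.45
Check: goods available $7,024.45 = COGS $4,760.00 + ending $2,264.45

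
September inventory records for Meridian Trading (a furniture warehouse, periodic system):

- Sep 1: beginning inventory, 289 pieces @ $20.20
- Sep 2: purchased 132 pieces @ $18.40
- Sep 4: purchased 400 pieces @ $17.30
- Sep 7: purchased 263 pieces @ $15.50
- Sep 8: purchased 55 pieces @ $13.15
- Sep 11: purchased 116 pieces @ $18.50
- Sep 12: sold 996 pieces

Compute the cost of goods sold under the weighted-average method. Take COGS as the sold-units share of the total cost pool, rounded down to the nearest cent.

Sep 12, sell 996: 996/1255 × $22,132.35 → $17,564.79
Ending inventory (cost pool remaining) = $4,567.56
Check: goods available $22,132.35 = COGS $17,564.79 + ending $4,567.56

COGS = $17,564.79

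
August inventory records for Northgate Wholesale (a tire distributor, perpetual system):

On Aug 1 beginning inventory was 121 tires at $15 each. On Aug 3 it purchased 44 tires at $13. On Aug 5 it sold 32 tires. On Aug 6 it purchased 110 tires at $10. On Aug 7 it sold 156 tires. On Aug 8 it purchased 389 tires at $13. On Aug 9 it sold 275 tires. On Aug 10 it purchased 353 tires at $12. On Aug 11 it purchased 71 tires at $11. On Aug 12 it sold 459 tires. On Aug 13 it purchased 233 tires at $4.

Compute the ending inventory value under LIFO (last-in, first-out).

Aug 5, 32 sold [LIFO — newest first]: 32 @ $13 = $416
Aug 7, 156 sold [LIFO — newest first]: 110 @ $10 + 12 @ $13 + 34 @ $15 = $1,766
Aug 9, 275 sold [LIFO — newest first]: 275 @ $13 = $3,575
Aug 12, 459 sold [LIFO — newest first]: 71 @ $11 + 353 @ $12 + 35 @ $13 = $5,472
Total COGS = $416 + $1,766 + $3,575 + $5,472 = $11,229
Ending inventory: 87 @ $15 + 79 @ $13 + 233 @ $4 = $3,264

Ending inventory = $3,264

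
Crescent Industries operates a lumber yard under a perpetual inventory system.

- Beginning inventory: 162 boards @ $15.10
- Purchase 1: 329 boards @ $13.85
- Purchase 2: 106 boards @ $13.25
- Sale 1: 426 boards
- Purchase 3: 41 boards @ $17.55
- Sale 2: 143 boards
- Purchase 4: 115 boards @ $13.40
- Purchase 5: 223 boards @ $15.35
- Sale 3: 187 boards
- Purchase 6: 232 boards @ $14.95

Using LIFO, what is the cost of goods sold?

Sale 1 (426) [LIFO — newest first]: 106 @ $13.25 + 320 @ $13.85 = $5,836.50
Sale 2 (143) [LIFO — newest first]: 41 @ $17.55 + 9 @ $13.85 + 93 @ $15.10 = $2,248.50
Sale 3 (187) [LIFO — newest first]: 187 @ $15.35 = $2,870.45
Total COGS = $5,836.50 + $2,248.50 + $2,870.45 = $10,955.45
Ending inventory: 69 @ $15.10 + 115 @ $13.40 + 36 @ $15.35 + 232 @ $14.95 = $6,603.90

COGS = $10,955.45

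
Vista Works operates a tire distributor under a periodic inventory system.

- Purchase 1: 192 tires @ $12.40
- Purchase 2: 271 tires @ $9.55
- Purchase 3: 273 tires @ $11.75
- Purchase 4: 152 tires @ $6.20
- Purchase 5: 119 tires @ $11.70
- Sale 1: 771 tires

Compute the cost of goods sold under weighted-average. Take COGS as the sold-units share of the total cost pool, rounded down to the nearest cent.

COGS = $8,047.87

Sale 1, sell 771: 771/1007 × $10,511.30 → $8,047.87
Ending inventory (cost pool remaining) = $2,463.43
Check: goods available $10,511.30 = COGS $8,047.87 + ending $2,463.43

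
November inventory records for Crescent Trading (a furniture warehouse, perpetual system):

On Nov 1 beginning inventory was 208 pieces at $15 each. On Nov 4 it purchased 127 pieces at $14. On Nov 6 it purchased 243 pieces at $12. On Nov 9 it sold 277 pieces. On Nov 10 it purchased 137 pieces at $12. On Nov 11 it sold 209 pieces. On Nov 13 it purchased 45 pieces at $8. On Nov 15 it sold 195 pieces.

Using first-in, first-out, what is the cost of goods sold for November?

COGS = $9,050

Nov 9, 277 sold [FIFO — oldest first]: 208 @ $15 + 69 @ $14 = $4,086
Nov 11, 209 sold [FIFO — oldest first]: 58 @ $14 + 151 @ $12 = $2,624
Nov 15, 195 sold [FIFO — oldest first]: 92 @ $12 + 103 @ $12 = $2,340
Total COGS = $4,086 + $2,624 + $2,340 = $9,050
Ending inventory: 34 @ $12 + 45 @ $8 = $768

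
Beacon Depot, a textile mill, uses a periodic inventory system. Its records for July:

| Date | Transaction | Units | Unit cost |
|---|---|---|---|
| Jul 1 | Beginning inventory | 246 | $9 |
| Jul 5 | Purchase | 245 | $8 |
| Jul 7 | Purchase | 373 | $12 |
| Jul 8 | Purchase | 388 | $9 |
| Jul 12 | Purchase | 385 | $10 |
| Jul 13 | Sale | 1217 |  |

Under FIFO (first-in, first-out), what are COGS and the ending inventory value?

COGS = $11,827; ending inventory = $4,165

Jul 13, 1217 sold [FIFO — oldest first]: 246 @ $9 + 245 @ $8 + 373 @ $12 + 353 @ $9 = $11,827
Ending inventory: 35 @ $9 + 385 @ $10 = $4,165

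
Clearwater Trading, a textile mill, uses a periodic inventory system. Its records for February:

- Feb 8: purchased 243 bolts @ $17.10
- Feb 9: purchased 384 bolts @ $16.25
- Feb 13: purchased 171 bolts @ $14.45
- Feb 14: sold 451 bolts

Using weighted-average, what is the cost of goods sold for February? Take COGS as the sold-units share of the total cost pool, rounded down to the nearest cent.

COGS = $7,271.52

Feb 14, sell 451: 451/798 × $12,866.25 → $7,271.52
Ending inventory (cost pool remaining) = $5,594.73
Check: goods available $12,866.25 = COGS $7,271.52 + ending $5,594.73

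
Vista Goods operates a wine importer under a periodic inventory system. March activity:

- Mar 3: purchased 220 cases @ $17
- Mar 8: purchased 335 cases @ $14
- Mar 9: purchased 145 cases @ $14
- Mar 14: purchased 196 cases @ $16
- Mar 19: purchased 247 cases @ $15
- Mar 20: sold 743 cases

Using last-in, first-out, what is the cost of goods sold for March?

Mar 20, 743 sold [LIFO — newest first]: 247 @ $15 + 196 @ $16 + 145 @ $14 + 155 @ $14 = $11,041
Ending inventory: 220 @ $17 + 180 @ $14 = $6,260

COGS = $11,041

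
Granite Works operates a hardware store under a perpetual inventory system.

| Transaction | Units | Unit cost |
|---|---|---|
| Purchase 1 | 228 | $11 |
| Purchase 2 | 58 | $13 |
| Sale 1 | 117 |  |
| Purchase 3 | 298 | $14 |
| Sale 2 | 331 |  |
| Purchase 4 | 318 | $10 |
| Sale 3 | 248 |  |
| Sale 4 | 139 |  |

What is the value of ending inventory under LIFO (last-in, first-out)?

Sale 1 (117) [LIFO — newest first]: 58 @ $13 + 59 @ $11 = $1,403
Sale 2 (331) [LIFO — newest first]: 298 @ $14 + 33 @ $11 = $4,535
Sale 3 (248) [LIFO — newest first]: 248 @ $10 = $2,480
Sale 4 (139) [LIFO — newest first]: 70 @ $10 + 69 @ $11 = $1,459
Total COGS = $1,403 + $4,535 + $2,480 + $1,459 = $9,877
Ending inventory: 67 @ $11 = $737
Check: goods available $10,614 = COGS $9,877 + ending $737

Ending inventory = $737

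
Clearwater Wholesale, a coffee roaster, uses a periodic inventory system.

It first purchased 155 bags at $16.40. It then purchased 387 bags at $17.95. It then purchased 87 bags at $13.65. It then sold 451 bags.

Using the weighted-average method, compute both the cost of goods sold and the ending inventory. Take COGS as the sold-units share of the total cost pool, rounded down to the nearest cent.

COGS = $7,654.95; ending inventory = $3,021.25

Sale 1, sell 451: 451/629 × $10,676.20 → $7,654.95
Ending inventory (cost pool remaining) = $3,021.25
Check: goods available $10,676.20 = COGS $7,654.95 + ending $3,021.25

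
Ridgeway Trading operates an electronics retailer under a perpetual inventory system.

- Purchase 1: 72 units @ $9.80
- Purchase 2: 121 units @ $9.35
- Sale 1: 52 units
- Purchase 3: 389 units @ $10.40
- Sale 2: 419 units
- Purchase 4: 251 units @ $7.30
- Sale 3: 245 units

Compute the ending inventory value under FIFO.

Ending inventory = $854.10

Sale 1 (52) [FIFO — oldest first]: 52 @ $9.80 = $509.60
Sale 2 (419) [FIFO — oldest first]: 20 @ $9.80 + 121 @ $9.35 + 278 @ $10.40 = $4,218.55
Sale 3 (245) [FIFO — oldest first]: 111 @ $10.40 + 134 @ $7.30 = $2,132.60
Total COGS = $509.60 + $4,218.55 + $2,132.60 = $6,860.75
Ending inventory: 117 @ $7.30 = $854.10
Check: goods available $7,714.85 = COGS $6,860.75 + ending $854.10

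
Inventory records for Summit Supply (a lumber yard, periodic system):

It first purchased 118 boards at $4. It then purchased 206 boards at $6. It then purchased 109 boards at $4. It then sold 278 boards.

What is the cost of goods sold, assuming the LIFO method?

Sale 1 (278) [LIFO — newest first]: 109 @ $4 + 169 @ $6 = $1,450
Ending inventory: 118 @ $4 + 37 @ $6 = $694
Check: goods available $2,144 = COGS $1,450 + ending $694

COGS = $1,450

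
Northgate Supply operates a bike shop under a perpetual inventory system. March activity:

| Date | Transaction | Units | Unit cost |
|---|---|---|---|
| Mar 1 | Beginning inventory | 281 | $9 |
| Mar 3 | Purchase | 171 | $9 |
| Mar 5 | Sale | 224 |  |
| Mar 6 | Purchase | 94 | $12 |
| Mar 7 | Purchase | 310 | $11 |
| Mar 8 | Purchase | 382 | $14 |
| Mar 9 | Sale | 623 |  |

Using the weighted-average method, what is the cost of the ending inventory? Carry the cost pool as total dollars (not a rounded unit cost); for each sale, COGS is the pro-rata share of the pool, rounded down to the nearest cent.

After Mar 1: 281 on hand, pool $2,529.00 (≈ $9.0000 each)
After Mar 3: 452 on hand, pool $4,068.00 (≈ $9.0000 each)
Mar 5, sell 224: 224/452 × $4,068.00 → $2,016.00
After Mar 6: 322 on hand, pool $3,180.00 (≈ $9.8758 each)
After Mar 7: 632 on hand, pool $6,590.00 (≈ $10.4272 each)
After Mar 8: 1014 on hand, pool $11,938.00 (≈ $11.7732 each)
Mar 9, sell 623: 623/1014 × $11,938.00 → $7,334.68
Total COGS = $2,016.00 + $7,334.68 = $9,350.68
Ending inventory (cost pool remaining) = $4,603.32

Ending inventory = $4,603.32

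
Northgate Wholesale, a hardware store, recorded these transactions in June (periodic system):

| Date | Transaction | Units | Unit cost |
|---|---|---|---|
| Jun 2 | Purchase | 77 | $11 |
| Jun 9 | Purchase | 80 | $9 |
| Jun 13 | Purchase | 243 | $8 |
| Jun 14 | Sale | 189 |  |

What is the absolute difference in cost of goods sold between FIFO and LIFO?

FIFO COGS: 77 @ $11 + 80 @ $9 + 32 @ $8 = $1,823
LIFO COGS: 189 @ $8 = $1,512
Difference = |$1,823 − $1,512| = $311

$311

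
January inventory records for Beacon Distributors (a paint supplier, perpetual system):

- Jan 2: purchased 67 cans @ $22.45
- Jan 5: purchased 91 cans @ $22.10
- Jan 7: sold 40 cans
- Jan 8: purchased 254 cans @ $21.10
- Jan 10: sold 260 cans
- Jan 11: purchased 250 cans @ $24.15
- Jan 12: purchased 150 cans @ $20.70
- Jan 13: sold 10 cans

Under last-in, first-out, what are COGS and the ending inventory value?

COGS = $6,583.00; ending inventory = $11,434.15

Jan 7, 40 sold [LIFO — newest first]: 40 @ $22.10 = $884.00
Jan 10, 260 sold [LIFO — newest first]: 254 @ $21.10 + 6 @ $22.10 = $5,492.00
Jan 13, 10 sold [LIFO — newest first]: 10 @ $20.70 = $207.00
Total COGS = $884.00 + $5,492.00 + $207.00 = $6,583.00
Ending inventory: 67 @ $22.45 + 45 @ $22.10 + 250 @ $24.15 + 140 @ $20.70 = $11,434.15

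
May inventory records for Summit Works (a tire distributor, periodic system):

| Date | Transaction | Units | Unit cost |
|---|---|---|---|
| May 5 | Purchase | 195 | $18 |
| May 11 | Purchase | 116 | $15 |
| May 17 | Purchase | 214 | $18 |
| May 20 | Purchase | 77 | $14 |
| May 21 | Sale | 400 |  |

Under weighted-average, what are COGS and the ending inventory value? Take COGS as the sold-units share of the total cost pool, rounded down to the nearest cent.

COGS = $6,764.11; ending inventory = $3,415.89

May 21, sell 400: 400/602 × $10,180.00 → $6,764.11
Ending inventory (cost pool remaining) = $3,415.89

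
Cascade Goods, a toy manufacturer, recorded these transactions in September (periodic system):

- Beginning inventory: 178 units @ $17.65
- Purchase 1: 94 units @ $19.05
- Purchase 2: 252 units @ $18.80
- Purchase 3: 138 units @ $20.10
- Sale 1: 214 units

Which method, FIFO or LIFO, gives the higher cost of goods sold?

LIFO

FIFO COGS: 178 @ $17.65 + 36 @ $19.05 = $3,827.50
LIFO COGS: 138 @ $20.10 + 76 @ $18.80 = $4,202.60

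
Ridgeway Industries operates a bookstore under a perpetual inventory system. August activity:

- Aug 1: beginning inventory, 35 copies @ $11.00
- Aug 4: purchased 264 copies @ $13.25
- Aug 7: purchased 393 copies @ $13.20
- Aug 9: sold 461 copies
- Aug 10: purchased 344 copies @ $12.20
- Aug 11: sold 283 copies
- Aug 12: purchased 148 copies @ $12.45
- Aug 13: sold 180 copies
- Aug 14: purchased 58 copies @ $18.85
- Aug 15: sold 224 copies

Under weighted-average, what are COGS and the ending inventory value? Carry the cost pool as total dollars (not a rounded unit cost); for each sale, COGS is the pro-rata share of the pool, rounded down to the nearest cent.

After Aug 1: 35 on hand, pool $385.00 (≈ $11.0000 each)
After Aug 4: 299 on hand, pool $3,883.00 (≈ $12.9866 each)
After Aug 7: 692 on hand, pool $9,070.60 (≈ $13.1078 each)
Aug 9, sell 461: 461/692 × $9,070.60 → $6,042.69
After Aug 10: 575 on hand, pool $7,224.71 (≈ $12.5647 each)
Aug 11, sell 283: 283/575 × $7,224.71 → $3,555.81
After Aug 12: 440 on hand, pool $5,511.50 (≈ $12.5261 each)
Aug 13, sell 180: 180/440 × $5,511.50 → $2,254.70
After Aug 14: 318 on hand, pool $4,350.10 (≈ $13.6796 each)
Aug 15, sell 224: 224/318 × $4,350.10 → $3,064.22
Total COGS = $6,042.69 + $3,555.81 + $2,254.70 + $3,064.22 = $14,917.42
Ending inventory (cost pool remaining) = $1,285.88
Check: goods available $16,203.30 = COGS $14,917.42 + ending $1,285.88

COGS = $14,917.42; ending inventory = $1,285.88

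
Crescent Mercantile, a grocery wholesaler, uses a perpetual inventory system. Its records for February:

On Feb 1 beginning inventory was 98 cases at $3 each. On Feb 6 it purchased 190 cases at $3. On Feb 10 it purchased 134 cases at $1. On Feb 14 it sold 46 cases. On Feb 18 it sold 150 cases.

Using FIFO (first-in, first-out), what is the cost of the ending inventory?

Feb 14, 46 sold [FIFO — oldest first]: 46 @ $3 = $138
Feb 18, 150 sold [FIFO — oldest first]: 52 @ $3 + 98 @ $3 = $450
Total COGS = $138 + $450 = $588
Ending inventory: 92 @ $3 + 134 @ $1 = $410

Ending inventory = $410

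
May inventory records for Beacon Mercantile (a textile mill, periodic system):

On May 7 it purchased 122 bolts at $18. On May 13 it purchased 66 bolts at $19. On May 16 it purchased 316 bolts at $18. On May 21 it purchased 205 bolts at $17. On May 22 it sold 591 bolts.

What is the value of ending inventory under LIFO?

Ending inventory = $2,124

May 22, 591 sold [LIFO — newest first]: 205 @ $17 + 316 @ $18 + 66 @ $19 + 4 @ $18 = $10,499
Ending inventory: 118 @ $18 = $2,124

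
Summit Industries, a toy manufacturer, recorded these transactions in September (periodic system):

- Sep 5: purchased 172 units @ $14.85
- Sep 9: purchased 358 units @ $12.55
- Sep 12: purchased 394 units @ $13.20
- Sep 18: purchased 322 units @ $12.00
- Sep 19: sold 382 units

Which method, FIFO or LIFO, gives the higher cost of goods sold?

FIFO

FIFO COGS: 172 @ $14.85 + 210 @ $12.55 = $5,189.70
LIFO COGS: 322 @ $12.00 + 60 @ $13.20 = $4,656.00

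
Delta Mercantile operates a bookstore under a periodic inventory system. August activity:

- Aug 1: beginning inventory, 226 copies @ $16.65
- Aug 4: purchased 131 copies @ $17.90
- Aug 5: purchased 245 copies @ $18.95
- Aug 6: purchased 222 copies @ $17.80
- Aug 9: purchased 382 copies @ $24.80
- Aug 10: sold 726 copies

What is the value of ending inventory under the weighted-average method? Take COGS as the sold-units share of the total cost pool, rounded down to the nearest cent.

Aug 10, sell 726: 726/1206 × $24,175.75 → $14,553.56
Ending inventory (cost pool remaining) = $9,622.19

Ending inventory = $9,622.19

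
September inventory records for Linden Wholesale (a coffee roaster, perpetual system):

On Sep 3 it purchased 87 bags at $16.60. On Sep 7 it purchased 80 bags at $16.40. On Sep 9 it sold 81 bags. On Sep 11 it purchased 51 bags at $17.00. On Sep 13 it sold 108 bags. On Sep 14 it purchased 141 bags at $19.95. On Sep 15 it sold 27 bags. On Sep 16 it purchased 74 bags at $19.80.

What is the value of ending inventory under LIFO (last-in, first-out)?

Ending inventory = $4,220.90

Sep 9, 81 sold [LIFO — newest first]: 80 @ $16.40 + 1 @ $16.60 = $1,328.60
Sep 13, 108 sold [LIFO — newest first]: 51 @ $17.00 + 57 @ $16.60 = $1,813.20
Sep 15, 27 sold [LIFO — newest first]: 27 @ $19.95 = $538.65
Total COGS = $1,328.60 + $1,813.20 + $538.65 = $3,680.45
Ending inventory: 29 @ $16.60 + 114 @ $19.95 + 74 @ $19.80 = $4,220.90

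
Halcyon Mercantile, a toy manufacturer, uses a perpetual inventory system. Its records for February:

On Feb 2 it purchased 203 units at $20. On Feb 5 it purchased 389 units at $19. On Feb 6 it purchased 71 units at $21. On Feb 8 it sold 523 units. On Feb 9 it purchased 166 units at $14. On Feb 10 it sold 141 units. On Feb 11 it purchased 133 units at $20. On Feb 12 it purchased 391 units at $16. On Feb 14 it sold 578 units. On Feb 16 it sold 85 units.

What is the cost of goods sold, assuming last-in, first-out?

COGS = $23,662

Feb 8, 523 sold [LIFO — newest first]: 71 @ $21 + 389 @ $19 + 63 @ $20 = $10,142
Feb 10, 141 sold [LIFO — newest first]: 141 @ $14 = $1,974
Feb 14, 578 sold [LIFO — newest first]: 391 @ $16 + 133 @ $20 + 25 @ $14 + 29 @ $20 = $9,846
Feb 16, 85 sold [LIFO — newest first]: 85 @ $20 = $1,700
Total COGS = $10,142 + $1,974 + $9,846 + $1,700 = $23,662
Ending inventory: 26 @ $20 = $520
Check: goods available $24,182 = COGS $23,662 + ending $520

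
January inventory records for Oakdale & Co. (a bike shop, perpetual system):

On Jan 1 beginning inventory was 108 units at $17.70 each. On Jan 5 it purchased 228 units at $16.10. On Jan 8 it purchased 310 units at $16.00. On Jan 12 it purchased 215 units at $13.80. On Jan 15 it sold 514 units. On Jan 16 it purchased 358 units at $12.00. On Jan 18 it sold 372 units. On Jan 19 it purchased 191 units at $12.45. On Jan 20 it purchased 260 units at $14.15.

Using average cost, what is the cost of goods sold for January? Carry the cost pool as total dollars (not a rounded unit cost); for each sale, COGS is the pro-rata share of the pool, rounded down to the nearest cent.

COGS = $13,204.53

After Jan 1: 108 on hand, pool $1,911.60 (≈ $17.7000 each)
After Jan 5: 336 on hand, pool $5,582.40 (≈ $16.6143 each)
After Jan 8: 646 on hand, pool $10,542.40 (≈ $16.3195 each)
After Jan 12: 861 on hand, pool $13,509.40 (≈ $15.6904 each)
Jan 15, sell 514: 514/861 × $13,509.40 → $8,064.84
After Jan 16: 705 on hand, pool $9,740.56 (≈ $13.8164 each)
Jan 18, sell 372: 372/705 × $9,740.56 → $5,139.69
After Jan 19: 524 on hand, pool $6,978.82 (≈ $13.3184 each)
After Jan 20: 784 on hand, pool $10,657.82 (≈ $13.5942 each)
Total COGS = $8,064.84 + $5,139.69 = $13,204.53
Ending inventory (cost pool remaining) = $10,657.82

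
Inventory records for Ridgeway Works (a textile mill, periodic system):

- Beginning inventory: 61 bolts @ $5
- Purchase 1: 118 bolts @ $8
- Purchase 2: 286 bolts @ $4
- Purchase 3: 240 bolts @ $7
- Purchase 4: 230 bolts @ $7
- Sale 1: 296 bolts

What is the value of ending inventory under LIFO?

Ending inventory = $3,611

Sale 1 (296) [LIFO — newest first]: 230 @ $7 + 66 @ $7 = $2,072
Ending inventory: 61 @ $5 + 118 @ $8 + 286 @ $4 + 174 @ $7 = $3,611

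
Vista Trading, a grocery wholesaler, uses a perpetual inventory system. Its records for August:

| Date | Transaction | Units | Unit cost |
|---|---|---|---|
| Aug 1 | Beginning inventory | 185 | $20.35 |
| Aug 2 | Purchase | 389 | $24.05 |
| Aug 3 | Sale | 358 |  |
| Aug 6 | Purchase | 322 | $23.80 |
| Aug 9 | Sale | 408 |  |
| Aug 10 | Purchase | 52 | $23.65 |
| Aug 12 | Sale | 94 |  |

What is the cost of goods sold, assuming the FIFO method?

Aug 3, 358 sold [FIFO — oldest first]: 185 @ $20.35 + 173 @ $24.05 = $7,925.40
Aug 9, 408 sold [FIFO — oldest first]: 216 @ $24.05 + 192 @ $23.80 = $9,764.40
Aug 12, 94 sold [FIFO — oldest first]: 94 @ $23.80 = $2,237.20
Total COGS = $7,925.40 + $9,764.40 + $2,237.20 = $19,927.00
Ending inventory: 36 @ $23.80 + 52 @ $23.65 = $2,086.60

COGS = $19,927.00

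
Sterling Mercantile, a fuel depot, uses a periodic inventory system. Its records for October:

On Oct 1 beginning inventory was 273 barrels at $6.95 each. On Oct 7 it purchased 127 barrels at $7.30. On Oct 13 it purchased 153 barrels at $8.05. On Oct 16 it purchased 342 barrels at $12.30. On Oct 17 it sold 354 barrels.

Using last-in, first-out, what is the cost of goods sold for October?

Oct 17, 354 sold [LIFO — newest first]: 342 @ $12.30 + 12 @ $8.05 = $4,303.20
Ending inventory: 273 @ $6.95 + 127 @ $7.30 + 141 @ $8.05 = $3,959.50
Check: goods available $8,262.70 = COGS $4,303.20 + ending $3,959.50

COGS = $4,303.20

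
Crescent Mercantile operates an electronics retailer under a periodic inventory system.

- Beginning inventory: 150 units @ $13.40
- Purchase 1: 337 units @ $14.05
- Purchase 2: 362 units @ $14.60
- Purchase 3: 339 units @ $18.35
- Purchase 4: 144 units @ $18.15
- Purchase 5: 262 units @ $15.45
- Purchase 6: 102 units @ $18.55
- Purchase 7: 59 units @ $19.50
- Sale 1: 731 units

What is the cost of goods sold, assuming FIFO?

Sale 1 (731) [FIFO — oldest first]: 150 @ $13.40 + 337 @ $14.05 + 244 @ $14.60 = $10,307.25
Ending inventory: 118 @ $14.60 + 339 @ $18.35 + 144 @ $18.15 + 262 @ $15.45 + 102 @ $18.55 + 59 @ $19.50 = $17,647.55

COGS = $10,307.25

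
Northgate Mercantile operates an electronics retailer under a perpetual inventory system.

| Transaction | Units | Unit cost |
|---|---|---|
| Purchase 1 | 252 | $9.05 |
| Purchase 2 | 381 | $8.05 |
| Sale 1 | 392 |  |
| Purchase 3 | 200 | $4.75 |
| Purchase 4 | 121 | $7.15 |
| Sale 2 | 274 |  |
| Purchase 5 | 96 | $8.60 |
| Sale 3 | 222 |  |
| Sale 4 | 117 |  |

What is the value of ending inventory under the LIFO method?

Sale 1 (392) [LIFO — newest first]: 381 @ $8.05 + 11 @ $9.05 = $3,166.60
Sale 2 (274) [LIFO — newest first]: 121 @ $7.15 + 153 @ $4.75 = $1,591.90
Sale 3 (222) [LIFO — newest first]: 96 @ $8.60 + 47 @ $4.75 + 79 @ $9.05 = $1,763.80
Sale 4 (117) [LIFO — newest first]: 117 @ $9.05 = $1,058.85
Total COGS = $3,166.60 + $1,591.90 + $1,763.80 + $1,058.85 = $7,581.15
Ending inventory: 45 @ $9.05 = $407.25

Ending inventory = $407.25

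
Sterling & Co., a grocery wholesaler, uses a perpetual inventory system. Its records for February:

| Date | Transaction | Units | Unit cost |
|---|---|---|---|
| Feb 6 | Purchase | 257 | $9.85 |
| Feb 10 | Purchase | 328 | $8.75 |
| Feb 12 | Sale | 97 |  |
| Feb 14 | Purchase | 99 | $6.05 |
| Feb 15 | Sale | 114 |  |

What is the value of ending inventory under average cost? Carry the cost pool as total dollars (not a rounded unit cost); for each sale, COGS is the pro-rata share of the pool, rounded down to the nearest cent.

Ending inventory = $4,113.40

After Feb 6: 257 on hand, pool $2,531.45 (≈ $9.8500 each)
After Feb 10: 585 on hand, pool $5,401.45 (≈ $9.2332 each)
Feb 12, sell 97: 97/585 × $5,401.45 → $895.62
After Feb 14: 587 on hand, pool $5,104.78 (≈ $8.6964 each)
Feb 15, sell 114: 114/587 × $5,104.78 → $991.38
Total COGS = $895.62 + $991.38 = $1,887.00
Ending inventory (cost pool remaining) = $4,113.40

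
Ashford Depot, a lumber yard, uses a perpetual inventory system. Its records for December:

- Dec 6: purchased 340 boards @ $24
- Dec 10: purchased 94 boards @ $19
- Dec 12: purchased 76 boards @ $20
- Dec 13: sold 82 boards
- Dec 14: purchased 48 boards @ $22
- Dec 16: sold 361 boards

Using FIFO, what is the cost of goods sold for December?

Dec 13, 82 sold [FIFO — oldest first]: 82 @ $24 = $1,968
Dec 16, 361 sold [FIFO — oldest first]: 258 @ $24 + 94 @ $19 + 9 @ $20 = $8,158
Total COGS = $1,968 + $8,158 = $10,126
Ending inventory: 67 @ $20 + 48 @ $22 = $2,396
Check: goods available $12,522 = COGS $10,126 + ending $2,396

COGS = $10,126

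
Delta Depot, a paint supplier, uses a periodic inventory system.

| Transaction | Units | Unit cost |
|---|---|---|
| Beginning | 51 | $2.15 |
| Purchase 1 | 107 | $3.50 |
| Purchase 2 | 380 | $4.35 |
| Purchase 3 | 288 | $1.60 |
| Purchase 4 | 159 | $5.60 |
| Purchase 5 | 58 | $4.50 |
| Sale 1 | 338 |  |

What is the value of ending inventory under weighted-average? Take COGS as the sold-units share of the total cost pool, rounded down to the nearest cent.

Sale 1, sell 338: 338/1043 × $3,749.35 → $1,215.03
Ending inventory (cost pool remaining) = $2,534.32

Ending inventory = $2,534.32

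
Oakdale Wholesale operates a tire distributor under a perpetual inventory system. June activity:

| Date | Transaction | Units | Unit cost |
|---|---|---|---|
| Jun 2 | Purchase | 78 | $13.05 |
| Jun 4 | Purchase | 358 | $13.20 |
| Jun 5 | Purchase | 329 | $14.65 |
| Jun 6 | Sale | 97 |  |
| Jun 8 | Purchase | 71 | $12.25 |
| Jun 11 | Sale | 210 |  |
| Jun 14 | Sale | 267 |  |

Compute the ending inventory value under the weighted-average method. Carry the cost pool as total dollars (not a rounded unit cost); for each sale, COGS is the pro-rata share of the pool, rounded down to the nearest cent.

Ending inventory = $3,578.56

After Jun 2: 78 on hand, pool $1,017.90 (≈ $13.0500 each)
After Jun 4: 436 on hand, pool $5,743.50 (≈ $13.1732 each)
After Jun 5: 765 on hand, pool $10,563.35 (≈ $13.8083 each)
Jun 6, sell 97: 97/765 × $10,563.35 → $1,339.40
After Jun 8: 739 on hand, pool $10,093.70 (≈ $13.6586 each)
Jun 11, sell 210: 210/739 × $10,093.70 → $2,868.30
Jun 14, sell 267: 267/529 × $7,225.40 → $3,646.84
Total COGS = $1,339.40 + $2,868.30 + $3,646.84 = $7,854.54
Ending inventory (cost pool remaining) = $3,578.56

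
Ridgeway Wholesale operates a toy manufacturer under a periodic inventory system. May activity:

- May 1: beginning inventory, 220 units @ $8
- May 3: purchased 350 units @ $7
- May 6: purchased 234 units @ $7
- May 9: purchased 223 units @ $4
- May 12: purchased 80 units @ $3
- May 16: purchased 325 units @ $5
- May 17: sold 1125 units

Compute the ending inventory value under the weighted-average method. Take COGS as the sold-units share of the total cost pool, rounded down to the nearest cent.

Ending inventory = $1,844.79

May 17, sell 1125: 1125/1432 × $8,605.00 → $6,760.21
Ending inventory (cost pool remaining) = $1,844.79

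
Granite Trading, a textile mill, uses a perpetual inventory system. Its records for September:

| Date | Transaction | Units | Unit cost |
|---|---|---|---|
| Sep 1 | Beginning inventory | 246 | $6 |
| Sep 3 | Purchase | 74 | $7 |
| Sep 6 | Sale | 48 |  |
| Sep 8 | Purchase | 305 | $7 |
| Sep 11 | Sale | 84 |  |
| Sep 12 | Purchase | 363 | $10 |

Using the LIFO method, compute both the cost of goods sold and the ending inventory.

COGS = $924; ending inventory = $6,835

Sep 6, 48 sold [LIFO — newest first]: 48 @ $7 = $336
Sep 11, 84 sold [LIFO — newest first]: 84 @ $7 = $588
Total COGS = $336 + $588 = $924
Ending inventory: 246 @ $6 + 26 @ $7 + 221 @ $7 + 363 @ $10 = $6,835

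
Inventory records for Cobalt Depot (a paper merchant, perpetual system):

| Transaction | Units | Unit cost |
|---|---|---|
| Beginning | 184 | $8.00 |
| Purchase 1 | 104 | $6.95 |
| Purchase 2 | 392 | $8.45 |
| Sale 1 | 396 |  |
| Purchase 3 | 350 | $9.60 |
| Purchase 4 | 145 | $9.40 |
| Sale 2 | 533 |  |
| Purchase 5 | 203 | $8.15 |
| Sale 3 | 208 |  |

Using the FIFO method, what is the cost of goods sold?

Sale 1 (396) [FIFO — oldest first]: 184 @ $8.00 + 104 @ $6.95 + 108 @ $8.45 = $3,107.40
Sale 2 (533) [FIFO — oldest first]: 284 @ $8.45 + 249 @ $9.60 = $4,790.20
Sale 3 (208) [FIFO — oldest first]: 101 @ $9.60 + 107 @ $9.40 = $1,975.40
Total COGS = $3,107.40 + $4,790.20 + $1,975.40 = $9,873.00
Ending inventory: 38 @ $9.40 + 203 @ $8.15 = $2,011.65

COGS = $9,873.00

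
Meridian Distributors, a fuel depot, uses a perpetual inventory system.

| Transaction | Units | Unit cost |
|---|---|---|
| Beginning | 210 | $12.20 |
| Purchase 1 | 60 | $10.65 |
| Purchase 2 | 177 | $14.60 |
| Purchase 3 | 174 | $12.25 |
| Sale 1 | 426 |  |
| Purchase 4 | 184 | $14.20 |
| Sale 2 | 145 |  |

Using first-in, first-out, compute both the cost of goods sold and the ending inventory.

Sale 1 (426) [FIFO — oldest first]: 210 @ $12.20 + 60 @ $10.65 + 156 @ $14.60 = $5,478.60
Sale 2 (145) [FIFO — oldest first]: 21 @ $14.60 + 124 @ $12.25 = $1,825.60
Total COGS = $5,478.60 + $1,825.60 = $7,304.20
Ending inventory: 50 @ $12.25 + 184 @ $14.20 = $3,225.30

COGS = $7,304.20; ending inventory = $3,225.30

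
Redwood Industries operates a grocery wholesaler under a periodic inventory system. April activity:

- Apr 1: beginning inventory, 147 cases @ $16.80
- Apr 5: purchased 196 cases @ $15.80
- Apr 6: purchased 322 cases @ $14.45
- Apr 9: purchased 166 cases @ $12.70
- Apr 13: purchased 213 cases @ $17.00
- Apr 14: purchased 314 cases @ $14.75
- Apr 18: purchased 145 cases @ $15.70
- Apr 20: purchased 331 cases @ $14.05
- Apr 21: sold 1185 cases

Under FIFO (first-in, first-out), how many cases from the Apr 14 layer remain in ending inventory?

Apr 21, 1185 sold [FIFO — oldest first]: 147 @ $16.80 + 196 @ $15.80 + 322 @ $14.45 + 166 @ $12.70 + 213 @ $17.00 + 141 @ $14.75 = $18,028.25
Ending inventory: 173 @ $14.75 + 145 @ $15.70 + 331 @ $14.05 = $9,478.80
Check: goods available $27,507.05 = COGS $18,028.25 + ending $9,478.80

173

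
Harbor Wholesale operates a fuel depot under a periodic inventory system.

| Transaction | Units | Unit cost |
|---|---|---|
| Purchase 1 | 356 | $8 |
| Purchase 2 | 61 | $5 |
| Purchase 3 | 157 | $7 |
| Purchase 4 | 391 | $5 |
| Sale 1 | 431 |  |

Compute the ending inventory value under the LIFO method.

Ending inventory = $3,972

Sale 1 (431) [LIFO — newest first]: 391 @ $5 + 40 @ $7 = $2,235
Ending inventory: 356 @ $8 + 61 @ $5 + 117 @ $7 = $3,972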